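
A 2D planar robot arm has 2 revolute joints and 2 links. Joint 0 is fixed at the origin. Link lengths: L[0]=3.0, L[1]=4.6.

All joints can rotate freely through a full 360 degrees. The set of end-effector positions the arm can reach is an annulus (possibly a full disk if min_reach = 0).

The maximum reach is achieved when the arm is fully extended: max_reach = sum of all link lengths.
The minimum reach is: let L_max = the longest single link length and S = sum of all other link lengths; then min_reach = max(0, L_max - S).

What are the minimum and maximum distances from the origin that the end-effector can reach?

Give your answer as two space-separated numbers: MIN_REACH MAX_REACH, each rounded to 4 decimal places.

Link lengths: [3.0, 4.6]
max_reach = 3 + 4.6 = 7.6
L_max = max([3.0, 4.6]) = 4.6
S (sum of others) = 7.6 - 4.6 = 3
min_reach = max(0, 4.6 - 3) = max(0, 1.6) = 1.6

Answer: 1.6000 7.6000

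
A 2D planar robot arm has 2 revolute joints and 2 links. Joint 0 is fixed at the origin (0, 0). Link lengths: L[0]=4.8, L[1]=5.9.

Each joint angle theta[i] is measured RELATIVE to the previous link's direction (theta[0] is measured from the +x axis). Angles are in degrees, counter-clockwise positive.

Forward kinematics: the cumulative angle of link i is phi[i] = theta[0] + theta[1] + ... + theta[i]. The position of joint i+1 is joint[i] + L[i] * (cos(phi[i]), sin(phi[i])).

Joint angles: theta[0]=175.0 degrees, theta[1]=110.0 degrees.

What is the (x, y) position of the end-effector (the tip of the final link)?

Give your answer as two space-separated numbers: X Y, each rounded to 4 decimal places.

Answer: -3.2547 -5.2806

Derivation:
joint[0] = (0.0000, 0.0000)  (base)
link 0: phi[0] = 175 = 175 deg
  cos(175 deg) = -0.9962, sin(175 deg) = 0.0872
  joint[1] = (0.0000, 0.0000) + 4.8 * (-0.9962, 0.0872) = (0.0000 + -4.7817, 0.0000 + 0.4183) = (-4.7817, 0.4183)
link 1: phi[1] = 175 + 110 = 285 deg
  cos(285 deg) = 0.2588, sin(285 deg) = -0.9659
  joint[2] = (-4.7817, 0.4183) + 5.9 * (0.2588, -0.9659) = (-4.7817 + 1.5270, 0.4183 + -5.6990) = (-3.2547, -5.2806)
End effector: (-3.2547, -5.2806)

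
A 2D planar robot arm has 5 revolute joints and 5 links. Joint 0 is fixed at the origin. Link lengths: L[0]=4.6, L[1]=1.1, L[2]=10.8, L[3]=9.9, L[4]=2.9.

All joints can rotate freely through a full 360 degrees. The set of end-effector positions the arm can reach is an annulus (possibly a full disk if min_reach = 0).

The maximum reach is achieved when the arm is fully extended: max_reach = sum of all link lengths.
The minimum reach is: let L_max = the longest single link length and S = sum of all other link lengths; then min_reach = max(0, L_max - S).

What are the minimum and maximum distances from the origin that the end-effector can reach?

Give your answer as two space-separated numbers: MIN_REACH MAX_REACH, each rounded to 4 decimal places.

Answer: 0.0000 29.3000

Derivation:
Link lengths: [4.6, 1.1, 10.8, 9.9, 2.9]
max_reach = 4.6 + 1.1 + 10.8 + 9.9 + 2.9 = 29.3
L_max = max([4.6, 1.1, 10.8, 9.9, 2.9]) = 10.8
S (sum of others) = 29.3 - 10.8 = 18.5
min_reach = max(0, 10.8 - 18.5) = max(0, -7.7) = 0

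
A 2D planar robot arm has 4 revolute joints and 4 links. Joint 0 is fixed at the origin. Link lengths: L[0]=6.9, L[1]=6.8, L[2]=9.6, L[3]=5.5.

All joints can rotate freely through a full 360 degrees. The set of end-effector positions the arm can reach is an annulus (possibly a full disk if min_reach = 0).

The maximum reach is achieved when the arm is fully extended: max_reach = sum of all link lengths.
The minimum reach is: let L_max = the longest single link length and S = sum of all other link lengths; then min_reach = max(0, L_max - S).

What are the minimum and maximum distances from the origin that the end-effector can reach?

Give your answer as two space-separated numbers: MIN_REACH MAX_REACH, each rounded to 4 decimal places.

Answer: 0.0000 28.8000

Derivation:
Link lengths: [6.9, 6.8, 9.6, 5.5]
max_reach = 6.9 + 6.8 + 9.6 + 5.5 = 28.8
L_max = max([6.9, 6.8, 9.6, 5.5]) = 9.6
S (sum of others) = 28.8 - 9.6 = 19.2
min_reach = max(0, 9.6 - 19.2) = max(0, -9.6) = 0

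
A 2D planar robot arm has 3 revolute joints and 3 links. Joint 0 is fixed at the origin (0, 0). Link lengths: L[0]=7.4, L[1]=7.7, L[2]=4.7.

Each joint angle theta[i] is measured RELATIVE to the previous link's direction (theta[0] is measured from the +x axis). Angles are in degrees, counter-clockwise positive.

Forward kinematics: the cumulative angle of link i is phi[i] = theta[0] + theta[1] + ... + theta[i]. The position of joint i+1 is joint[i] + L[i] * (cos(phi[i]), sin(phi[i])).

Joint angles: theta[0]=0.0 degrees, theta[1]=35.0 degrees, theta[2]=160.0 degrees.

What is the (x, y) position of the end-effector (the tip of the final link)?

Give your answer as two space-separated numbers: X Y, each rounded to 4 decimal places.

Answer: 9.1676 3.2001

Derivation:
joint[0] = (0.0000, 0.0000)  (base)
link 0: phi[0] = 0 = 0 deg
  cos(0 deg) = 1.0000, sin(0 deg) = 0.0000
  joint[1] = (0.0000, 0.0000) + 7.4 * (1.0000, 0.0000) = (0.0000 + 7.4000, 0.0000 + 0.0000) = (7.4000, 0.0000)
link 1: phi[1] = 0 + 35 = 35 deg
  cos(35 deg) = 0.8192, sin(35 deg) = 0.5736
  joint[2] = (7.4000, 0.0000) + 7.7 * (0.8192, 0.5736) = (7.4000 + 6.3075, 0.0000 + 4.4165) = (13.7075, 4.4165)
link 2: phi[2] = 0 + 35 + 160 = 195 deg
  cos(195 deg) = -0.9659, sin(195 deg) = -0.2588
  joint[3] = (13.7075, 4.4165) + 4.7 * (-0.9659, -0.2588) = (13.7075 + -4.5399, 4.4165 + -1.2164) = (9.1676, 3.2001)
End effector: (9.1676, 3.2001)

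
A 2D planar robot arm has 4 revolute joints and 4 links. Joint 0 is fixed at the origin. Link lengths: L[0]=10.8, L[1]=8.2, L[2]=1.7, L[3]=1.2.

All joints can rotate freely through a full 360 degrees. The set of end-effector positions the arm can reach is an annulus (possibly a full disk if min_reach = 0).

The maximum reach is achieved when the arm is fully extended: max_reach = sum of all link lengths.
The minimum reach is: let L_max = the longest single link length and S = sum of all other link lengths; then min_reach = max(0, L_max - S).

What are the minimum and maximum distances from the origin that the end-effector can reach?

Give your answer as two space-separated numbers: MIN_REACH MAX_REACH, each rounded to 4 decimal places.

Answer: 0.0000 21.9000

Derivation:
Link lengths: [10.8, 8.2, 1.7, 1.2]
max_reach = 10.8 + 8.2 + 1.7 + 1.2 = 21.9
L_max = max([10.8, 8.2, 1.7, 1.2]) = 10.8
S (sum of others) = 21.9 - 10.8 = 11.1
min_reach = max(0, 10.8 - 11.1) = max(0, -0.3) = 0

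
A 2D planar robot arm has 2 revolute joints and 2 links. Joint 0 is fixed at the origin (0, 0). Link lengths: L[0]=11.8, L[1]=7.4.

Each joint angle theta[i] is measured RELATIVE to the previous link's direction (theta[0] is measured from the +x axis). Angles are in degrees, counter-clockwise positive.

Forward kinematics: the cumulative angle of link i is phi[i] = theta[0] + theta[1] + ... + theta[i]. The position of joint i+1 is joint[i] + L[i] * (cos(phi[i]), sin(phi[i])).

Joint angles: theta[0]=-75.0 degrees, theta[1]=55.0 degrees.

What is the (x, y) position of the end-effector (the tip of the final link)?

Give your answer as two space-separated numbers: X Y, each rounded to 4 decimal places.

joint[0] = (0.0000, 0.0000)  (base)
link 0: phi[0] = -75 = -75 deg
  cos(-75 deg) = 0.2588, sin(-75 deg) = -0.9659
  joint[1] = (0.0000, 0.0000) + 11.8 * (0.2588, -0.9659) = (0.0000 + 3.0541, 0.0000 + -11.3979) = (3.0541, -11.3979)
link 1: phi[1] = -75 + 55 = -20 deg
  cos(-20 deg) = 0.9397, sin(-20 deg) = -0.3420
  joint[2] = (3.0541, -11.3979) + 7.4 * (0.9397, -0.3420) = (3.0541 + 6.9537, -11.3979 + -2.5309) = (10.0078, -13.9289)
End effector: (10.0078, -13.9289)

Answer: 10.0078 -13.9289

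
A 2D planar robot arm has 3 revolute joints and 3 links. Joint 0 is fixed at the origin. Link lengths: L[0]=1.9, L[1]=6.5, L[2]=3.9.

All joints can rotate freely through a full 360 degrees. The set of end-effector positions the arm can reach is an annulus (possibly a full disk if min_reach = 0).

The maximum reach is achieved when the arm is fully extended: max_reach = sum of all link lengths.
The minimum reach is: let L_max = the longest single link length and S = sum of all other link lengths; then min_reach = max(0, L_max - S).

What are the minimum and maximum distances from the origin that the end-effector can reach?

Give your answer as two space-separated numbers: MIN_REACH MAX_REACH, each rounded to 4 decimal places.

Answer: 0.7000 12.3000

Derivation:
Link lengths: [1.9, 6.5, 3.9]
max_reach = 1.9 + 6.5 + 3.9 = 12.3
L_max = max([1.9, 6.5, 3.9]) = 6.5
S (sum of others) = 12.3 - 6.5 = 5.8
min_reach = max(0, 6.5 - 5.8) = max(0, 0.7) = 0.7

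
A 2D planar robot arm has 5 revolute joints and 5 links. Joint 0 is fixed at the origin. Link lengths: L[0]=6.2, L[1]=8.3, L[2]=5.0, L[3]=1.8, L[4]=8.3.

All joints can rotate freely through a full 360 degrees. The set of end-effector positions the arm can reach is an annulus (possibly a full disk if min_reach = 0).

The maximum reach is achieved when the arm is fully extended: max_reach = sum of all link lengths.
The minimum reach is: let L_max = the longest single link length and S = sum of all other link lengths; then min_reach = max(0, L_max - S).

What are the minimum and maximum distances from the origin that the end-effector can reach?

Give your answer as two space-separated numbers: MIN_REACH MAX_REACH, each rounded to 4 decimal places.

Answer: 0.0000 29.6000

Derivation:
Link lengths: [6.2, 8.3, 5.0, 1.8, 8.3]
max_reach = 6.2 + 8.3 + 5 + 1.8 + 8.3 = 29.6
L_max = max([6.2, 8.3, 5.0, 1.8, 8.3]) = 8.3
S (sum of others) = 29.6 - 8.3 = 21.3
min_reach = max(0, 8.3 - 21.3) = max(0, -13) = 0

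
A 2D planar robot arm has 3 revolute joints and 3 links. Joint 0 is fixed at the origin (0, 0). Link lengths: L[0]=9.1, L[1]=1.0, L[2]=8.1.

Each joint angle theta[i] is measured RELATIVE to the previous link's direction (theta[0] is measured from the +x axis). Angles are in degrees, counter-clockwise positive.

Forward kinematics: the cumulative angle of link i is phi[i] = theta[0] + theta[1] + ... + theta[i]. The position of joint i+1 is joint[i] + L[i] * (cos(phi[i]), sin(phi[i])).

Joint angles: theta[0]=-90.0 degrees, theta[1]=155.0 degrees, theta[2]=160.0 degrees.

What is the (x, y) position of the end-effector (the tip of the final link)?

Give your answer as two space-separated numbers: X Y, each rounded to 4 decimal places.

Answer: -5.3049 -13.9213

Derivation:
joint[0] = (0.0000, 0.0000)  (base)
link 0: phi[0] = -90 = -90 deg
  cos(-90 deg) = 0.0000, sin(-90 deg) = -1.0000
  joint[1] = (0.0000, 0.0000) + 9.1 * (0.0000, -1.0000) = (0.0000 + 0.0000, 0.0000 + -9.1000) = (0.0000, -9.1000)
link 1: phi[1] = -90 + 155 = 65 deg
  cos(65 deg) = 0.4226, sin(65 deg) = 0.9063
  joint[2] = (0.0000, -9.1000) + 1 * (0.4226, 0.9063) = (0.0000 + 0.4226, -9.1000 + 0.9063) = (0.4226, -8.1937)
link 2: phi[2] = -90 + 155 + 160 = 225 deg
  cos(225 deg) = -0.7071, sin(225 deg) = -0.7071
  joint[3] = (0.4226, -8.1937) + 8.1 * (-0.7071, -0.7071) = (0.4226 + -5.7276, -8.1937 + -5.7276) = (-5.3049, -13.9213)
End effector: (-5.3049, -13.9213)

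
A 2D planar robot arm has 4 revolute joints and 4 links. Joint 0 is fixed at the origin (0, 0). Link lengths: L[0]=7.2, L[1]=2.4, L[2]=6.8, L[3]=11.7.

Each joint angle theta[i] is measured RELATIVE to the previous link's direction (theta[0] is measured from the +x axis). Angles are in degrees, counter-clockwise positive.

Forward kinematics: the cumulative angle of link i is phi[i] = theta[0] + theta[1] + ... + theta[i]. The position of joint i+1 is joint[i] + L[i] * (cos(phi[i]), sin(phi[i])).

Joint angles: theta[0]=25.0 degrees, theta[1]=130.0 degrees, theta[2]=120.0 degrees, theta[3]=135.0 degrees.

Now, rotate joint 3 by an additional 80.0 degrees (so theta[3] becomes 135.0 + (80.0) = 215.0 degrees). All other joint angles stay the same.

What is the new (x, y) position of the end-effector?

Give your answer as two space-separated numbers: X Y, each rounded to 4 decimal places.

Answer: -2.5777 6.2457

Derivation:
joint[0] = (0.0000, 0.0000)  (base)
link 0: phi[0] = 25 = 25 deg
  cos(25 deg) = 0.9063, sin(25 deg) = 0.4226
  joint[1] = (0.0000, 0.0000) + 7.2 * (0.9063, 0.4226) = (0.0000 + 6.5254, 0.0000 + 3.0429) = (6.5254, 3.0429)
link 1: phi[1] = 25 + 130 = 155 deg
  cos(155 deg) = -0.9063, sin(155 deg) = 0.4226
  joint[2] = (6.5254, 3.0429) + 2.4 * (-0.9063, 0.4226) = (6.5254 + -2.1751, 3.0429 + 1.0143) = (4.3503, 4.0571)
link 2: phi[2] = 25 + 130 + 120 = 275 deg
  cos(275 deg) = 0.0872, sin(275 deg) = -0.9962
  joint[3] = (4.3503, 4.0571) + 6.8 * (0.0872, -0.9962) = (4.3503 + 0.5927, 4.0571 + -6.7741) = (4.9429, -2.7170)
link 3: phi[3] = 25 + 130 + 120 + 215 = 490 deg
  cos(490 deg) = -0.6428, sin(490 deg) = 0.7660
  joint[4] = (4.9429, -2.7170) + 11.7 * (-0.6428, 0.7660) = (4.9429 + -7.5206, -2.7170 + 8.9627) = (-2.5777, 6.2457)
End effector: (-2.5777, 6.2457)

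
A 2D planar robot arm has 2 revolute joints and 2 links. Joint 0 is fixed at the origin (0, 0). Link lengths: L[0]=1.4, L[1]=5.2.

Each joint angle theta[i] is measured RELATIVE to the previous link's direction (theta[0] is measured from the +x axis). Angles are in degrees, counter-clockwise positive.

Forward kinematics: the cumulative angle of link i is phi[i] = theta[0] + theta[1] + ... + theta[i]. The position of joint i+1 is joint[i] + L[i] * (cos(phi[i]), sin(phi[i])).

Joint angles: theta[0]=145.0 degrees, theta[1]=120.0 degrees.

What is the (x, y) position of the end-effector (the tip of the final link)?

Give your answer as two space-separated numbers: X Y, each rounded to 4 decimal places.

joint[0] = (0.0000, 0.0000)  (base)
link 0: phi[0] = 145 = 145 deg
  cos(145 deg) = -0.8192, sin(145 deg) = 0.5736
  joint[1] = (0.0000, 0.0000) + 1.4 * (-0.8192, 0.5736) = (0.0000 + -1.1468, 0.0000 + 0.8030) = (-1.1468, 0.8030)
link 1: phi[1] = 145 + 120 = 265 deg
  cos(265 deg) = -0.0872, sin(265 deg) = -0.9962
  joint[2] = (-1.1468, 0.8030) + 5.2 * (-0.0872, -0.9962) = (-1.1468 + -0.4532, 0.8030 + -5.1802) = (-1.6000, -4.3772)
End effector: (-1.6000, -4.3772)

Answer: -1.6000 -4.3772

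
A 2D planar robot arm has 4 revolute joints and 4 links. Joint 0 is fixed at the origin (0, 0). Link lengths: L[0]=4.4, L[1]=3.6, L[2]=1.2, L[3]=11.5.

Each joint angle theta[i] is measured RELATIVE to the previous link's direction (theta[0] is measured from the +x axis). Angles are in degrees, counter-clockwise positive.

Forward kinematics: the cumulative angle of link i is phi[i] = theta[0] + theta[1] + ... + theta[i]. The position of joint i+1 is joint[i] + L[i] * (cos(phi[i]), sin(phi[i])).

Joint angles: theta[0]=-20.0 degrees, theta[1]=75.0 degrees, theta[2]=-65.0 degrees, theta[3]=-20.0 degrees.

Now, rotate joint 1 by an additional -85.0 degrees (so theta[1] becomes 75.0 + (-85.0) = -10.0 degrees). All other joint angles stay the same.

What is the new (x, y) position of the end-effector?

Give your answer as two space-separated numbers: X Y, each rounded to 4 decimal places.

Answer: 2.2876 -14.9229

Derivation:
joint[0] = (0.0000, 0.0000)  (base)
link 0: phi[0] = -20 = -20 deg
  cos(-20 deg) = 0.9397, sin(-20 deg) = -0.3420
  joint[1] = (0.0000, 0.0000) + 4.4 * (0.9397, -0.3420) = (0.0000 + 4.1346, 0.0000 + -1.5049) = (4.1346, -1.5049)
link 1: phi[1] = -20 + -10 = -30 deg
  cos(-30 deg) = 0.8660, sin(-30 deg) = -0.5000
  joint[2] = (4.1346, -1.5049) + 3.6 * (0.8660, -0.5000) = (4.1346 + 3.1177, -1.5049 + -1.8000) = (7.2523, -3.3049)
link 2: phi[2] = -20 + -10 + -65 = -95 deg
  cos(-95 deg) = -0.0872, sin(-95 deg) = -0.9962
  joint[3] = (7.2523, -3.3049) + 1.2 * (-0.0872, -0.9962) = (7.2523 + -0.1046, -3.3049 + -1.1954) = (7.1478, -4.5003)
link 3: phi[3] = -20 + -10 + -65 + -20 = -115 deg
  cos(-115 deg) = -0.4226, sin(-115 deg) = -0.9063
  joint[4] = (7.1478, -4.5003) + 11.5 * (-0.4226, -0.9063) = (7.1478 + -4.8601, -4.5003 + -10.4225) = (2.2876, -14.9229)
End effector: (2.2876, -14.9229)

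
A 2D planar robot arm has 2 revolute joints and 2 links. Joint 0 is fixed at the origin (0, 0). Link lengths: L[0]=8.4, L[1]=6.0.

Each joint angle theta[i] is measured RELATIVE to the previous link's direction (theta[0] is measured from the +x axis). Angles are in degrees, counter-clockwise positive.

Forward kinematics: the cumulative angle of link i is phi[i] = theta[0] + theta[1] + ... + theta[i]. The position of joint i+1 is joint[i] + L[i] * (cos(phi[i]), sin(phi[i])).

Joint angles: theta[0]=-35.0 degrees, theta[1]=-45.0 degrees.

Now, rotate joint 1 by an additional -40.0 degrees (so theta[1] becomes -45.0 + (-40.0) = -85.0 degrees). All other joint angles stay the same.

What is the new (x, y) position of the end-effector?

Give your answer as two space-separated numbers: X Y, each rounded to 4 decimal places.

Answer: 3.8809 -10.0142

Derivation:
joint[0] = (0.0000, 0.0000)  (base)
link 0: phi[0] = -35 = -35 deg
  cos(-35 deg) = 0.8192, sin(-35 deg) = -0.5736
  joint[1] = (0.0000, 0.0000) + 8.4 * (0.8192, -0.5736) = (0.0000 + 6.8809, 0.0000 + -4.8180) = (6.8809, -4.8180)
link 1: phi[1] = -35 + -85 = -120 deg
  cos(-120 deg) = -0.5000, sin(-120 deg) = -0.8660
  joint[2] = (6.8809, -4.8180) + 6 * (-0.5000, -0.8660) = (6.8809 + -3.0000, -4.8180 + -5.1962) = (3.8809, -10.0142)
End effector: (3.8809, -10.0142)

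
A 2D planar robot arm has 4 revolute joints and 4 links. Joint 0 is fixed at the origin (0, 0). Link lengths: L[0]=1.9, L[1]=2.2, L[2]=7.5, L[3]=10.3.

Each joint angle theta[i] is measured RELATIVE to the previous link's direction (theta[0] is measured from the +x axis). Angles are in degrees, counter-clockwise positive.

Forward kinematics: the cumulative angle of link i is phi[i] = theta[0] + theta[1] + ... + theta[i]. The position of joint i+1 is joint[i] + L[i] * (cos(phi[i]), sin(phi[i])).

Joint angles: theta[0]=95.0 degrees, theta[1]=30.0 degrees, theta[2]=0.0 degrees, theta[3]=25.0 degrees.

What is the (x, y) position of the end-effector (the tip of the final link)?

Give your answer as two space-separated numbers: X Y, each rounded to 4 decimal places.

joint[0] = (0.0000, 0.0000)  (base)
link 0: phi[0] = 95 = 95 deg
  cos(95 deg) = -0.0872, sin(95 deg) = 0.9962
  joint[1] = (0.0000, 0.0000) + 1.9 * (-0.0872, 0.9962) = (0.0000 + -0.1656, 0.0000 + 1.8928) = (-0.1656, 1.8928)
link 1: phi[1] = 95 + 30 = 125 deg
  cos(125 deg) = -0.5736, sin(125 deg) = 0.8192
  joint[2] = (-0.1656, 1.8928) + 2.2 * (-0.5736, 0.8192) = (-0.1656 + -1.2619, 1.8928 + 1.8021) = (-1.4275, 3.6949)
link 2: phi[2] = 95 + 30 + 0 = 125 deg
  cos(125 deg) = -0.5736, sin(125 deg) = 0.8192
  joint[3] = (-1.4275, 3.6949) + 7.5 * (-0.5736, 0.8192) = (-1.4275 + -4.3018, 3.6949 + 6.1436) = (-5.7293, 9.8385)
link 3: phi[3] = 95 + 30 + 0 + 25 = 150 deg
  cos(150 deg) = -0.8660, sin(150 deg) = 0.5000
  joint[4] = (-5.7293, 9.8385) + 10.3 * (-0.8660, 0.5000) = (-5.7293 + -8.9201, 9.8385 + 5.1500) = (-14.6493, 14.9885)
End effector: (-14.6493, 14.9885)

Answer: -14.6493 14.9885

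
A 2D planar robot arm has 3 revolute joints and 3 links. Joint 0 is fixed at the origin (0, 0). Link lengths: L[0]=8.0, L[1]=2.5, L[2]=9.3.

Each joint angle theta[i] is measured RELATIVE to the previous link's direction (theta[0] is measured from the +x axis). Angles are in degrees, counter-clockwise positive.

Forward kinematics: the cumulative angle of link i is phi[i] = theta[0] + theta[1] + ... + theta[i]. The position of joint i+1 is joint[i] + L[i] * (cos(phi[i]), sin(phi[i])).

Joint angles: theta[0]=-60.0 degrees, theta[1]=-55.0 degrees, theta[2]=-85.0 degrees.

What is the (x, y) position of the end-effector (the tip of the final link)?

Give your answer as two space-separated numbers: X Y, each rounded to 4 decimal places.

Answer: -5.7957 -6.0132

Derivation:
joint[0] = (0.0000, 0.0000)  (base)
link 0: phi[0] = -60 = -60 deg
  cos(-60 deg) = 0.5000, sin(-60 deg) = -0.8660
  joint[1] = (0.0000, 0.0000) + 8 * (0.5000, -0.8660) = (0.0000 + 4.0000, 0.0000 + -6.9282) = (4.0000, -6.9282)
link 1: phi[1] = -60 + -55 = -115 deg
  cos(-115 deg) = -0.4226, sin(-115 deg) = -0.9063
  joint[2] = (4.0000, -6.9282) + 2.5 * (-0.4226, -0.9063) = (4.0000 + -1.0565, -6.9282 + -2.2658) = (2.9435, -9.1940)
link 2: phi[2] = -60 + -55 + -85 = -200 deg
  cos(-200 deg) = -0.9397, sin(-200 deg) = 0.3420
  joint[3] = (2.9435, -9.1940) + 9.3 * (-0.9397, 0.3420) = (2.9435 + -8.7391, -9.1940 + 3.1808) = (-5.7957, -6.0132)
End effector: (-5.7957, -6.0132)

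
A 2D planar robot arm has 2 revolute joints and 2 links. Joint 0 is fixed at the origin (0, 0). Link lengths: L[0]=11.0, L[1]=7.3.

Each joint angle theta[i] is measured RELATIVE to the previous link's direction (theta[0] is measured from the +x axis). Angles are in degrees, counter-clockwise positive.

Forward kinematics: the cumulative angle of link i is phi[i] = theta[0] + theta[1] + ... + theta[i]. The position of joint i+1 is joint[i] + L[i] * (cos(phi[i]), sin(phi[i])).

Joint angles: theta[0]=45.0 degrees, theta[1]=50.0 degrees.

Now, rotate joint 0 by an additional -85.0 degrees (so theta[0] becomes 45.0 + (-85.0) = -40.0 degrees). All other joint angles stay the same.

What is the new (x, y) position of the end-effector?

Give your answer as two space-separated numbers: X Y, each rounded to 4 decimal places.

Answer: 15.6156 -5.8030

Derivation:
joint[0] = (0.0000, 0.0000)  (base)
link 0: phi[0] = -40 = -40 deg
  cos(-40 deg) = 0.7660, sin(-40 deg) = -0.6428
  joint[1] = (0.0000, 0.0000) + 11 * (0.7660, -0.6428) = (0.0000 + 8.4265, 0.0000 + -7.0707) = (8.4265, -7.0707)
link 1: phi[1] = -40 + 50 = 10 deg
  cos(10 deg) = 0.9848, sin(10 deg) = 0.1736
  joint[2] = (8.4265, -7.0707) + 7.3 * (0.9848, 0.1736) = (8.4265 + 7.1891, -7.0707 + 1.2676) = (15.6156, -5.8030)
End effector: (15.6156, -5.8030)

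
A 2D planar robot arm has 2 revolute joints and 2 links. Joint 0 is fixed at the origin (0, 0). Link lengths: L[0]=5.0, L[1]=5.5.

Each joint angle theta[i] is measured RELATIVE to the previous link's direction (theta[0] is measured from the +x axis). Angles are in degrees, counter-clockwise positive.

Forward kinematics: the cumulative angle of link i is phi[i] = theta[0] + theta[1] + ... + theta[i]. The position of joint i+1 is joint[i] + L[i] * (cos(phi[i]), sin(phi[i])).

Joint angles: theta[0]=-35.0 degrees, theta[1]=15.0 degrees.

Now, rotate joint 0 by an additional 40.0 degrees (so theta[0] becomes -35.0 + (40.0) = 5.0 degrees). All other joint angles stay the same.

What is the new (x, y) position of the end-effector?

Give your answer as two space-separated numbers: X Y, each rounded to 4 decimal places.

Answer: 10.1493 2.3169

Derivation:
joint[0] = (0.0000, 0.0000)  (base)
link 0: phi[0] = 5 = 5 deg
  cos(5 deg) = 0.9962, sin(5 deg) = 0.0872
  joint[1] = (0.0000, 0.0000) + 5 * (0.9962, 0.0872) = (0.0000 + 4.9810, 0.0000 + 0.4358) = (4.9810, 0.4358)
link 1: phi[1] = 5 + 15 = 20 deg
  cos(20 deg) = 0.9397, sin(20 deg) = 0.3420
  joint[2] = (4.9810, 0.4358) + 5.5 * (0.9397, 0.3420) = (4.9810 + 5.1683, 0.4358 + 1.8811) = (10.1493, 2.3169)
End effector: (10.1493, 2.3169)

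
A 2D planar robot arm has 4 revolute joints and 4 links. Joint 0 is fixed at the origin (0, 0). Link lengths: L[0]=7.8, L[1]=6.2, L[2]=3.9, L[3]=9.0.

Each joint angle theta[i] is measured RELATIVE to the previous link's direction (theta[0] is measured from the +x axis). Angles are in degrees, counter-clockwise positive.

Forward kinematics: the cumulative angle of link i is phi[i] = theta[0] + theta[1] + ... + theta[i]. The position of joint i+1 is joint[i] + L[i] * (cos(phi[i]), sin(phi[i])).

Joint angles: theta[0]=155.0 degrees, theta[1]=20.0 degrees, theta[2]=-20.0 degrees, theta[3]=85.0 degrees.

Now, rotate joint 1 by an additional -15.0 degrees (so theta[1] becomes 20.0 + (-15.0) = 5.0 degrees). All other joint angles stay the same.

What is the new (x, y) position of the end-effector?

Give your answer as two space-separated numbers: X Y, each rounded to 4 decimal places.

joint[0] = (0.0000, 0.0000)  (base)
link 0: phi[0] = 155 = 155 deg
  cos(155 deg) = -0.9063, sin(155 deg) = 0.4226
  joint[1] = (0.0000, 0.0000) + 7.8 * (-0.9063, 0.4226) = (0.0000 + -7.0692, 0.0000 + 3.2964) = (-7.0692, 3.2964)
link 1: phi[1] = 155 + 5 = 160 deg
  cos(160 deg) = -0.9397, sin(160 deg) = 0.3420
  joint[2] = (-7.0692, 3.2964) + 6.2 * (-0.9397, 0.3420) = (-7.0692 + -5.8261, 3.2964 + 2.1205) = (-12.8953, 5.4169)
link 2: phi[2] = 155 + 5 + -20 = 140 deg
  cos(140 deg) = -0.7660, sin(140 deg) = 0.6428
  joint[3] = (-12.8953, 5.4169) + 3.9 * (-0.7660, 0.6428) = (-12.8953 + -2.9876, 5.4169 + 2.5069) = (-15.8829, 7.9238)
link 3: phi[3] = 155 + 5 + -20 + 85 = 225 deg
  cos(225 deg) = -0.7071, sin(225 deg) = -0.7071
  joint[4] = (-15.8829, 7.9238) + 9 * (-0.7071, -0.7071) = (-15.8829 + -6.3640, 7.9238 + -6.3640) = (-22.2468, 1.5599)
End effector: (-22.2468, 1.5599)

Answer: -22.2468 1.5599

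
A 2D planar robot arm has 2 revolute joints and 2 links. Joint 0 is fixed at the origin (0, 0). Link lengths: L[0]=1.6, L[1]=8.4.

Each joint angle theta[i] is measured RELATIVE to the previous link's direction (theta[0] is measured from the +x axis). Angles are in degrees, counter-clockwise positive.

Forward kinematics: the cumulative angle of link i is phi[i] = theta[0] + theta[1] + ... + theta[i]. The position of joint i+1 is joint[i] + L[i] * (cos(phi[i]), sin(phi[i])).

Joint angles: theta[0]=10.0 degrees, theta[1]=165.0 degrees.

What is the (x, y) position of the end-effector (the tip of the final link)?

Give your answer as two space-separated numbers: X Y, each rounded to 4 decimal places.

joint[0] = (0.0000, 0.0000)  (base)
link 0: phi[0] = 10 = 10 deg
  cos(10 deg) = 0.9848, sin(10 deg) = 0.1736
  joint[1] = (0.0000, 0.0000) + 1.6 * (0.9848, 0.1736) = (0.0000 + 1.5757, 0.0000 + 0.2778) = (1.5757, 0.2778)
link 1: phi[1] = 10 + 165 = 175 deg
  cos(175 deg) = -0.9962, sin(175 deg) = 0.0872
  joint[2] = (1.5757, 0.2778) + 8.4 * (-0.9962, 0.0872) = (1.5757 + -8.3680, 0.2778 + 0.7321) = (-6.7923, 1.0099)
End effector: (-6.7923, 1.0099)

Answer: -6.7923 1.0099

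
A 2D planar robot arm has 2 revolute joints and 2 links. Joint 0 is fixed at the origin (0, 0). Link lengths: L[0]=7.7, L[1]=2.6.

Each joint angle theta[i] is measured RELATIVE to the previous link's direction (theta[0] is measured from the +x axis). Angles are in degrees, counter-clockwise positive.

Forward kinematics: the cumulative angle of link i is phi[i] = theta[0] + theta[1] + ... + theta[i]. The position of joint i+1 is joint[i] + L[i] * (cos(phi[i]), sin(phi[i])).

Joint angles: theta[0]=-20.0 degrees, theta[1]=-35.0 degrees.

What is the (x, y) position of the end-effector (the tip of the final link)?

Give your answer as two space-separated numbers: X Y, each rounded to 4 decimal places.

joint[0] = (0.0000, 0.0000)  (base)
link 0: phi[0] = -20 = -20 deg
  cos(-20 deg) = 0.9397, sin(-20 deg) = -0.3420
  joint[1] = (0.0000, 0.0000) + 7.7 * (0.9397, -0.3420) = (0.0000 + 7.2356, 0.0000 + -2.6336) = (7.2356, -2.6336)
link 1: phi[1] = -20 + -35 = -55 deg
  cos(-55 deg) = 0.5736, sin(-55 deg) = -0.8192
  joint[2] = (7.2356, -2.6336) + 2.6 * (0.5736, -0.8192) = (7.2356 + 1.4913, -2.6336 + -2.1298) = (8.7269, -4.7634)
End effector: (8.7269, -4.7634)

Answer: 8.7269 -4.7634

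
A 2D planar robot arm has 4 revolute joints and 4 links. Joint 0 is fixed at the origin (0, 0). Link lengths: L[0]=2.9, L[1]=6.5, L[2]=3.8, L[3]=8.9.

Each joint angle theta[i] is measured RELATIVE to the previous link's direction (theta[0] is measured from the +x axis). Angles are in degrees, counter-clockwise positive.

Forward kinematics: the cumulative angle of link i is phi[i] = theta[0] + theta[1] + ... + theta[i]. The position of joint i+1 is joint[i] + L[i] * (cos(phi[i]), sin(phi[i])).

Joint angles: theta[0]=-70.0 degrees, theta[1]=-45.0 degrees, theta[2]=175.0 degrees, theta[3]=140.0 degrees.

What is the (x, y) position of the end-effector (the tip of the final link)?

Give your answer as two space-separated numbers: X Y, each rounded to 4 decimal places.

Answer: -8.2184 -8.3692

Derivation:
joint[0] = (0.0000, 0.0000)  (base)
link 0: phi[0] = -70 = -70 deg
  cos(-70 deg) = 0.3420, sin(-70 deg) = -0.9397
  joint[1] = (0.0000, 0.0000) + 2.9 * (0.3420, -0.9397) = (0.0000 + 0.9919, 0.0000 + -2.7251) = (0.9919, -2.7251)
link 1: phi[1] = -70 + -45 = -115 deg
  cos(-115 deg) = -0.4226, sin(-115 deg) = -0.9063
  joint[2] = (0.9919, -2.7251) + 6.5 * (-0.4226, -0.9063) = (0.9919 + -2.7470, -2.7251 + -5.8910) = (-1.7552, -8.6161)
link 2: phi[2] = -70 + -45 + 175 = 60 deg
  cos(60 deg) = 0.5000, sin(60 deg) = 0.8660
  joint[3] = (-1.7552, -8.6161) + 3.8 * (0.5000, 0.8660) = (-1.7552 + 1.9000, -8.6161 + 3.2909) = (0.1448, -5.3252)
link 3: phi[3] = -70 + -45 + 175 + 140 = 200 deg
  cos(200 deg) = -0.9397, sin(200 deg) = -0.3420
  joint[4] = (0.1448, -5.3252) + 8.9 * (-0.9397, -0.3420) = (0.1448 + -8.3633, -5.3252 + -3.0440) = (-8.2184, -8.3692)
End effector: (-8.2184, -8.3692)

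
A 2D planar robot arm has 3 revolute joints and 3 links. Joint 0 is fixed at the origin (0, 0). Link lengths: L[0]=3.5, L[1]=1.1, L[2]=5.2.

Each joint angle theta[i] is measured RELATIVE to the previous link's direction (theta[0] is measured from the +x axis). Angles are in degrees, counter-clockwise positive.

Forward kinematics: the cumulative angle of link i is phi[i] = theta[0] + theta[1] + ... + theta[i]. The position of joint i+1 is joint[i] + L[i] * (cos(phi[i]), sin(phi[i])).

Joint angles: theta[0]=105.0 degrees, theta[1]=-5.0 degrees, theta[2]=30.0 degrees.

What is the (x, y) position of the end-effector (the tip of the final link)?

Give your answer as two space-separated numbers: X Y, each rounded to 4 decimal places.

Answer: -4.4394 8.4475

Derivation:
joint[0] = (0.0000, 0.0000)  (base)
link 0: phi[0] = 105 = 105 deg
  cos(105 deg) = -0.2588, sin(105 deg) = 0.9659
  joint[1] = (0.0000, 0.0000) + 3.5 * (-0.2588, 0.9659) = (0.0000 + -0.9059, 0.0000 + 3.3807) = (-0.9059, 3.3807)
link 1: phi[1] = 105 + -5 = 100 deg
  cos(100 deg) = -0.1736, sin(100 deg) = 0.9848
  joint[2] = (-0.9059, 3.3807) + 1.1 * (-0.1736, 0.9848) = (-0.9059 + -0.1910, 3.3807 + 1.0833) = (-1.0969, 4.4640)
link 2: phi[2] = 105 + -5 + 30 = 130 deg
  cos(130 deg) = -0.6428, sin(130 deg) = 0.7660
  joint[3] = (-1.0969, 4.4640) + 5.2 * (-0.6428, 0.7660) = (-1.0969 + -3.3425, 4.4640 + 3.9834) = (-4.4394, 8.4475)
End effector: (-4.4394, 8.4475)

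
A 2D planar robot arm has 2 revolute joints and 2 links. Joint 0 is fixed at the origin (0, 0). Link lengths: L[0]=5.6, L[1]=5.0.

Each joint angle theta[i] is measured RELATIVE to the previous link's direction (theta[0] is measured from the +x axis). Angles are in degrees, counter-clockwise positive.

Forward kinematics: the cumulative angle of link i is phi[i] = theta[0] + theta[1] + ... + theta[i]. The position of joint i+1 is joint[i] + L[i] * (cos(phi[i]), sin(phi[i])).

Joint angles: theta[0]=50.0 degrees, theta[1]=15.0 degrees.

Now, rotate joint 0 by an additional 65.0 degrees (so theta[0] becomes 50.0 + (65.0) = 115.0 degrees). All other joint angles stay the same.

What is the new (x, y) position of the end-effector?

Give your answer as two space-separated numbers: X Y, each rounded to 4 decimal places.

joint[0] = (0.0000, 0.0000)  (base)
link 0: phi[0] = 115 = 115 deg
  cos(115 deg) = -0.4226, sin(115 deg) = 0.9063
  joint[1] = (0.0000, 0.0000) + 5.6 * (-0.4226, 0.9063) = (0.0000 + -2.3667, 0.0000 + 5.0753) = (-2.3667, 5.0753)
link 1: phi[1] = 115 + 15 = 130 deg
  cos(130 deg) = -0.6428, sin(130 deg) = 0.7660
  joint[2] = (-2.3667, 5.0753) + 5 * (-0.6428, 0.7660) = (-2.3667 + -3.2139, 5.0753 + 3.8302) = (-5.5806, 8.9055)
End effector: (-5.5806, 8.9055)

Answer: -5.5806 8.9055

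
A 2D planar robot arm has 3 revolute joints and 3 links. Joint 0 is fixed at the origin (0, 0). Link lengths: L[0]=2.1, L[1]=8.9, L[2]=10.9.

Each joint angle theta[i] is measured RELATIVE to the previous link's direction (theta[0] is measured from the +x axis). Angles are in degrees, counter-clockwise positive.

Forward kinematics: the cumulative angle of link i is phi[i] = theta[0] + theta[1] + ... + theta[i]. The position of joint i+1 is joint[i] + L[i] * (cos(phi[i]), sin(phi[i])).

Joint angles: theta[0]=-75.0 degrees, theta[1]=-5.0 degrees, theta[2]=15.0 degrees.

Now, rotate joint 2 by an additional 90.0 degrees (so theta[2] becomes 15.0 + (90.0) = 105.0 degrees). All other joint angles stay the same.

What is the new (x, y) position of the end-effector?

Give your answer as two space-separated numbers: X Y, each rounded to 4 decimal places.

joint[0] = (0.0000, 0.0000)  (base)
link 0: phi[0] = -75 = -75 deg
  cos(-75 deg) = 0.2588, sin(-75 deg) = -0.9659
  joint[1] = (0.0000, 0.0000) + 2.1 * (0.2588, -0.9659) = (0.0000 + 0.5435, 0.0000 + -2.0284) = (0.5435, -2.0284)
link 1: phi[1] = -75 + -5 = -80 deg
  cos(-80 deg) = 0.1736, sin(-80 deg) = -0.9848
  joint[2] = (0.5435, -2.0284) + 8.9 * (0.1736, -0.9848) = (0.5435 + 1.5455, -2.0284 + -8.7648) = (2.0890, -10.7932)
link 2: phi[2] = -75 + -5 + 105 = 25 deg
  cos(25 deg) = 0.9063, sin(25 deg) = 0.4226
  joint[3] = (2.0890, -10.7932) + 10.9 * (0.9063, 0.4226) = (2.0890 + 9.8788, -10.7932 + 4.6065) = (11.9677, -6.1867)
End effector: (11.9677, -6.1867)

Answer: 11.9677 -6.1867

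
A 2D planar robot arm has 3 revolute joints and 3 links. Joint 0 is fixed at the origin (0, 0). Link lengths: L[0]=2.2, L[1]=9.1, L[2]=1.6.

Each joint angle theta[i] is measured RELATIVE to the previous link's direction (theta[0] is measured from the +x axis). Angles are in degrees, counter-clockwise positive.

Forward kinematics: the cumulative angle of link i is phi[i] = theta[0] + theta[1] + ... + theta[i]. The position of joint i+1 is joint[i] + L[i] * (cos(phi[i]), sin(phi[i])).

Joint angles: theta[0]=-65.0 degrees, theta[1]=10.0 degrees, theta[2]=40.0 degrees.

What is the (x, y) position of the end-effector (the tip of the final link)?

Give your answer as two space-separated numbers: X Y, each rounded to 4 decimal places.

Answer: 7.6948 -9.8623

Derivation:
joint[0] = (0.0000, 0.0000)  (base)
link 0: phi[0] = -65 = -65 deg
  cos(-65 deg) = 0.4226, sin(-65 deg) = -0.9063
  joint[1] = (0.0000, 0.0000) + 2.2 * (0.4226, -0.9063) = (0.0000 + 0.9298, 0.0000 + -1.9939) = (0.9298, -1.9939)
link 1: phi[1] = -65 + 10 = -55 deg
  cos(-55 deg) = 0.5736, sin(-55 deg) = -0.8192
  joint[2] = (0.9298, -1.9939) + 9.1 * (0.5736, -0.8192) = (0.9298 + 5.2195, -1.9939 + -7.4543) = (6.1493, -9.4482)
link 2: phi[2] = -65 + 10 + 40 = -15 deg
  cos(-15 deg) = 0.9659, sin(-15 deg) = -0.2588
  joint[3] = (6.1493, -9.4482) + 1.6 * (0.9659, -0.2588) = (6.1493 + 1.5455, -9.4482 + -0.4141) = (7.6948, -9.8623)
End effector: (7.6948, -9.8623)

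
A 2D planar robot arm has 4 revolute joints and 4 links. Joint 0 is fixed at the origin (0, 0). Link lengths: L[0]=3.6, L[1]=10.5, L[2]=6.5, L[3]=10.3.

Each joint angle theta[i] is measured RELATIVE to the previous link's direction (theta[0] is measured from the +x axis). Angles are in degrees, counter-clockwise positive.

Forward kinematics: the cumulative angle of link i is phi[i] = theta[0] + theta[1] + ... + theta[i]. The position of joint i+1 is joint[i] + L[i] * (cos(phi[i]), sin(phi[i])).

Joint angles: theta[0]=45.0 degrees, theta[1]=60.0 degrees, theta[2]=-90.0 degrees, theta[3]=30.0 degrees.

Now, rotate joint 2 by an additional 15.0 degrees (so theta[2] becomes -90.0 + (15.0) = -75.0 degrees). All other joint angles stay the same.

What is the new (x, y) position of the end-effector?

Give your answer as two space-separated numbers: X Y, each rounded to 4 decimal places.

Answer: 10.6071 24.8579

Derivation:
joint[0] = (0.0000, 0.0000)  (base)
link 0: phi[0] = 45 = 45 deg
  cos(45 deg) = 0.7071, sin(45 deg) = 0.7071
  joint[1] = (0.0000, 0.0000) + 3.6 * (0.7071, 0.7071) = (0.0000 + 2.5456, 0.0000 + 2.5456) = (2.5456, 2.5456)
link 1: phi[1] = 45 + 60 = 105 deg
  cos(105 deg) = -0.2588, sin(105 deg) = 0.9659
  joint[2] = (2.5456, 2.5456) + 10.5 * (-0.2588, 0.9659) = (2.5456 + -2.7176, 2.5456 + 10.1422) = (-0.1720, 12.6878)
link 2: phi[2] = 45 + 60 + -75 = 30 deg
  cos(30 deg) = 0.8660, sin(30 deg) = 0.5000
  joint[3] = (-0.1720, 12.6878) + 6.5 * (0.8660, 0.5000) = (-0.1720 + 5.6292, 12.6878 + 3.2500) = (5.4571, 15.9378)
link 3: phi[3] = 45 + 60 + -75 + 30 = 60 deg
  cos(60 deg) = 0.5000, sin(60 deg) = 0.8660
  joint[4] = (5.4571, 15.9378) + 10.3 * (0.5000, 0.8660) = (5.4571 + 5.1500, 15.9378 + 8.9201) = (10.6071, 24.8579)
End effector: (10.6071, 24.8579)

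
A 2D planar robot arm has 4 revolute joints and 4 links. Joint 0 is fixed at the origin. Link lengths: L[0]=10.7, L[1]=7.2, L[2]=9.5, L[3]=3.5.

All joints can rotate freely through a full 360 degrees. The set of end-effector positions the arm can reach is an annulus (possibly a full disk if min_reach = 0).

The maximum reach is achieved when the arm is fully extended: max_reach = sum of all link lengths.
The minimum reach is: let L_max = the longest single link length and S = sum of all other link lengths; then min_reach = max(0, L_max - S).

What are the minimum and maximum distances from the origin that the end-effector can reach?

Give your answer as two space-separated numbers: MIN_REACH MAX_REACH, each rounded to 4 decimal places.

Link lengths: [10.7, 7.2, 9.5, 3.5]
max_reach = 10.7 + 7.2 + 9.5 + 3.5 = 30.9
L_max = max([10.7, 7.2, 9.5, 3.5]) = 10.7
S (sum of others) = 30.9 - 10.7 = 20.2
min_reach = max(0, 10.7 - 20.2) = max(0, -9.5) = 0

Answer: 0.0000 30.9000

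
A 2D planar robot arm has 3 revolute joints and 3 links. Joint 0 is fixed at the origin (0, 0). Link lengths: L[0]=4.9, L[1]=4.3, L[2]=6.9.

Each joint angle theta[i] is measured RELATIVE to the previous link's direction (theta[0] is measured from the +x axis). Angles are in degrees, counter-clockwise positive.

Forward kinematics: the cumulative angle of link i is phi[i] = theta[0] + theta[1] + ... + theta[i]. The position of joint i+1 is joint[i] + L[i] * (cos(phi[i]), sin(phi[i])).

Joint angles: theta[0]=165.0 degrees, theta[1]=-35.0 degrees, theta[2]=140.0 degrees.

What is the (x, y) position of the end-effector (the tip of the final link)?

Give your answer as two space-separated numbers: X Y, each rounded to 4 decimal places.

joint[0] = (0.0000, 0.0000)  (base)
link 0: phi[0] = 165 = 165 deg
  cos(165 deg) = -0.9659, sin(165 deg) = 0.2588
  joint[1] = (0.0000, 0.0000) + 4.9 * (-0.9659, 0.2588) = (0.0000 + -4.7330, 0.0000 + 1.2682) = (-4.7330, 1.2682)
link 1: phi[1] = 165 + -35 = 130 deg
  cos(130 deg) = -0.6428, sin(130 deg) = 0.7660
  joint[2] = (-4.7330, 1.2682) + 4.3 * (-0.6428, 0.7660) = (-4.7330 + -2.7640, 1.2682 + 3.2940) = (-7.4970, 4.5622)
link 2: phi[2] = 165 + -35 + 140 = 270 deg
  cos(270 deg) = -0.0000, sin(270 deg) = -1.0000
  joint[3] = (-7.4970, 4.5622) + 6.9 * (-0.0000, -1.0000) = (-7.4970 + -0.0000, 4.5622 + -6.9000) = (-7.4970, -2.3378)
End effector: (-7.4970, -2.3378)

Answer: -7.4970 -2.3378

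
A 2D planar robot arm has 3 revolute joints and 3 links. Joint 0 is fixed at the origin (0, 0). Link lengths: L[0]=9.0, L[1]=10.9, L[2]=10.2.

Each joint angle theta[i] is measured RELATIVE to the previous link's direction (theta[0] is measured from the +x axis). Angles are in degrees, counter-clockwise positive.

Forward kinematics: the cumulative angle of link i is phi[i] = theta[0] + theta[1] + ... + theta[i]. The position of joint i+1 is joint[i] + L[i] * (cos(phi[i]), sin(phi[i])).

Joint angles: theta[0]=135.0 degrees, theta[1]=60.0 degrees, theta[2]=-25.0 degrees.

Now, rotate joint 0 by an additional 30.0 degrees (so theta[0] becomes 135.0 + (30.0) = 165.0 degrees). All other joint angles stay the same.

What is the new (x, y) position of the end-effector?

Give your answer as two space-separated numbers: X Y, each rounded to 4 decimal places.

joint[0] = (0.0000, 0.0000)  (base)
link 0: phi[0] = 165 = 165 deg
  cos(165 deg) = -0.9659, sin(165 deg) = 0.2588
  joint[1] = (0.0000, 0.0000) + 9 * (-0.9659, 0.2588) = (0.0000 + -8.6933, 0.0000 + 2.3294) = (-8.6933, 2.3294)
link 1: phi[1] = 165 + 60 = 225 deg
  cos(225 deg) = -0.7071, sin(225 deg) = -0.7071
  joint[2] = (-8.6933, 2.3294) + 10.9 * (-0.7071, -0.7071) = (-8.6933 + -7.7075, 2.3294 + -7.7075) = (-16.4008, -5.3781)
link 2: phi[2] = 165 + 60 + -25 = 200 deg
  cos(200 deg) = -0.9397, sin(200 deg) = -0.3420
  joint[3] = (-16.4008, -5.3781) + 10.2 * (-0.9397, -0.3420) = (-16.4008 + -9.5849, -5.3781 + -3.4886) = (-25.9857, -8.8667)
End effector: (-25.9857, -8.8667)

Answer: -25.9857 -8.8667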